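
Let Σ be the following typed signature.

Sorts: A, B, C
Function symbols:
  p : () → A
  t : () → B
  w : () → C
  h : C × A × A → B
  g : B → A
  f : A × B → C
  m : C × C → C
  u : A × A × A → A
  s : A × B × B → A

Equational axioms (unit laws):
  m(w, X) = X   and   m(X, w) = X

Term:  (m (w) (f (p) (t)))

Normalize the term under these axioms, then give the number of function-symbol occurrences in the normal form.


1. (m (w) (f (p) (t)))  →  (f (p) (t))
normal form: (f (p) (t))

size = 3


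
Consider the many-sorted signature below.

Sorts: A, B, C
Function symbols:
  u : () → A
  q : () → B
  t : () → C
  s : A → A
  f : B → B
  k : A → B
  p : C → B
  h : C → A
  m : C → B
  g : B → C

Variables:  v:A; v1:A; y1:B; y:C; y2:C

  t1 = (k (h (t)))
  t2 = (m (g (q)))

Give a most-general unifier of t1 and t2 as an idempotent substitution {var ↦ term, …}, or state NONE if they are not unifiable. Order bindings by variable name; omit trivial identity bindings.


NONE (not unifiable)

head clash or occurs-check failure — not unifiable


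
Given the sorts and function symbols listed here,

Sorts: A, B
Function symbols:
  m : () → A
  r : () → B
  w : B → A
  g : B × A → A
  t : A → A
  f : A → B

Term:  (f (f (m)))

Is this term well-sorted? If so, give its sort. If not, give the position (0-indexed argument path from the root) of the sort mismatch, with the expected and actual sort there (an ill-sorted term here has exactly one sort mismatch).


ill-sorted at position [0]: expected A, got B

    (m) : A
  (f (m)) : B
(f (f (m))) : ✗ arg 0 at [0] has sort B, expected A


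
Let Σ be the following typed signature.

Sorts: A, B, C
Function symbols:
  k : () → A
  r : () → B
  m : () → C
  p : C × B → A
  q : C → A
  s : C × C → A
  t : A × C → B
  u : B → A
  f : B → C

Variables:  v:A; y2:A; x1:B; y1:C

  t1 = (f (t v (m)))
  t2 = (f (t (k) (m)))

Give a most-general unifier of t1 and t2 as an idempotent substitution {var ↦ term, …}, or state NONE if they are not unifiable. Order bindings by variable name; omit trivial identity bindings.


{v ↦ (k)}


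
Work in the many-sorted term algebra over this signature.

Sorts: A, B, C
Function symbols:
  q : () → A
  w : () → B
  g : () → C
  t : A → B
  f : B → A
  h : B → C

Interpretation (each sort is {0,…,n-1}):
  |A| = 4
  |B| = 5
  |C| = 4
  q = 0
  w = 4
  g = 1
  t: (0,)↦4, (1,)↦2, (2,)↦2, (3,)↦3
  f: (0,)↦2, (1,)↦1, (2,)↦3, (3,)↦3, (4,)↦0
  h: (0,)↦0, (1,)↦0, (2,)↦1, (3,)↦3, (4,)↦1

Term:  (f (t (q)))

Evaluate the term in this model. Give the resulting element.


value = 0

  q = 0
  (t (q)) = t(0,) = 4
  (f (t (q))) = f(4,) = 0


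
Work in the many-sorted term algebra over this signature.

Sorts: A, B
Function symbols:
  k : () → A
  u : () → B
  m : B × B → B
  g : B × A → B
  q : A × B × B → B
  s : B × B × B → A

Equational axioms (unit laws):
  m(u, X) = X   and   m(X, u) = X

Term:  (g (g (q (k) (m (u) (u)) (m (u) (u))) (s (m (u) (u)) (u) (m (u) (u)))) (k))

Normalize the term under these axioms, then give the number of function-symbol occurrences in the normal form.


1. (g (g (q (k) (m (u) (u)) (m (u) (u))) (s (m (u) (u)) (u) (m (u) (u)))) (k))  →  (g (g (q (k) (u) (m (u) (u))) (s (m (u) (u)) (u) (m (u) (u)))) (k))
2. (g (g (q (k) (u) (m (u) (u))) (s (m (u) (u)) (u) (m (u) (u)))) (k))  →  (g (g (q (k) (u) (u)) (s (m (u) (u)) (u) (m (u) (u)))) (k))
3. (g (g (q (k) (u) (u)) (s (m (u) (u)) (u) (m (u) (u)))) (k))  →  (g (g (q (k) (u) (u)) (s (u) (u) (m (u) (u)))) (k))
4. (g (g (q (k) (u) (u)) (s (u) (u) (m (u) (u)))) (k))  →  (g (g (q (k) (u) (u)) (s (u) (u) (u))) (k))
normal form: (g (g (q (k) (u) (u)) (s (u) (u) (u))) (k))

size = 11


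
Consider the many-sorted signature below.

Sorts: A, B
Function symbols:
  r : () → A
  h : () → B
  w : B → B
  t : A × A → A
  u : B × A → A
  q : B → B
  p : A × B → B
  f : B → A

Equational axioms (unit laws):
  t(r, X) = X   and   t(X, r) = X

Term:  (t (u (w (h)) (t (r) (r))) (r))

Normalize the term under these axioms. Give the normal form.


1. (t (u (w (h)) (t (r) (r))) (r))  →  (u (w (h)) (t (r) (r)))
2. (u (w (h)) (t (r) (r)))  →  (u (w (h)) (r))

normal form = (u (w (h)) (r))


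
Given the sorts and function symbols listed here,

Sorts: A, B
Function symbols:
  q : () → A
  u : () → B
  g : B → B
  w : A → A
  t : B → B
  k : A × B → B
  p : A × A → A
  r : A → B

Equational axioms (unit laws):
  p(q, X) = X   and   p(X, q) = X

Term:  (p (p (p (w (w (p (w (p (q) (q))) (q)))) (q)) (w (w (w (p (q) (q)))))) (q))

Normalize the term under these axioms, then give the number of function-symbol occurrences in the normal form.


1. (p (p (p (w (w (p (w (p (q) (q))) (q)))) (q)) (w (w (w (p (q) (q)))))) (q))  →  (p (p (w (w (p (w (p (q) (q))) (q)))) (q)) (w (w (w (p (q) (q))))))
2. (p (p (w (w (p (w (p (q) (q))) (q)))) (q)) (w (w (w (p (q) (q))))))  →  (p (w (w (p (w (p (q) (q))) (q)))) (w (w (w (p (q) (q))))))
3. (p (w (w (p (w (p (q) (q))) (q)))) (w (w (w (p (q) (q))))))  →  (p (w (w (w (p (q) (q))))) (w (w (w (p (q) (q))))))
4. (p (w (w (w (p (q) (q))))) (w (w (w (p (q) (q))))))  →  (p (w (w (w (q)))) (w (w (w (p (q) (q))))))
5. (p (w (w (w (q)))) (w (w (w (p (q) (q))))))  →  (p (w (w (w (q)))) (w (w (w (q)))))
normal form: (p (w (w (w (q)))) (w (w (w (q)))))

size = 9


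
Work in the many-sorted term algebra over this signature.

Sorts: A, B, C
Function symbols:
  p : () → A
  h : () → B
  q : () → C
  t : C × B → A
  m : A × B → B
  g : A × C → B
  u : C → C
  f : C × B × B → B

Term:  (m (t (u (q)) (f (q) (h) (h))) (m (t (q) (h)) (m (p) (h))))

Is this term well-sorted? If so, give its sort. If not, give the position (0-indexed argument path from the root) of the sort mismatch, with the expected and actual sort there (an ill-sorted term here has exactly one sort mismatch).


      (q) : C
    (u (q)) : C
      (q) : C
      (h) : B
      (h) : B
    (f (q) (h) (h)) : B
  (t (u (q)) (f (q) (h) (h))) : A
      (q) : C
      (h) : B
    (t (q) (h)) : A
      (p) : A
      (h) : B
    (m (p) (h)) : B
  (m (t (q) (h)) (m (p) (h))) : B
(m (t (u (q)) (f (q) (h) (h))) (m (t (q) (h)) (m (p) (h)))) : B

well-sorted; sort = B


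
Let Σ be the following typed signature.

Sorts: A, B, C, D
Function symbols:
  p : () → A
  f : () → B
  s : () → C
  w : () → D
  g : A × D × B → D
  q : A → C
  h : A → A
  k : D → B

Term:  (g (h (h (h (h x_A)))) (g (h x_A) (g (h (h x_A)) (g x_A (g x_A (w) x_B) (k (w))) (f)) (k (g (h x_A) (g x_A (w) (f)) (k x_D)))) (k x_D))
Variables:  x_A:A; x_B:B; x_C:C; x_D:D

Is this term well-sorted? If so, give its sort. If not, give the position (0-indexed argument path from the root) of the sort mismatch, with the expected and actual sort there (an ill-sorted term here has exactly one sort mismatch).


          x_A : A
        (h x_A) : A
      (h (h x_A)) : A
    (h (h (h x_A))) : A
  (h (h (h (h x_A)))) : A
      x_A : A
    (h x_A) : A
          x_A : A
        (h x_A) : A
      (h (h x_A)) : A
        x_A : A
          x_A : A
          (w) : D
          x_B : B
        (g x_A (w) x_B) : D
          (w) : D
        (k (w)) : B
      (g x_A (g x_A (w) x_B) (k (w))) : D
      (f) : B
    (g (h (h x_A)) (g x_A (g x_A (w) x_B) (k (w))) (f)) : D
          x_A : A
        (h x_A) : A
          x_A : A
          (w) : D
          (f) : B
        (g x_A (w) (f)) : D
          x_D : D
        (k x_D) : B
      (g (h x_A) (g x_A (w) (f)) (k x_D)) : D
    (k (g (h x_A) (g x_A (w) (f)) (k x_D))) : B
  (g (h x_A) (g (h (h x_A)) (g x_A (g x_A (w) x_B) (k (w))) (f)) (k (g (h x_A) (g x_A (w) (f)) (k x_D)))) : D
    x_D : D
  (k x_D) : B
(g (h (h (h (h x_A)))) (g (h x_A) (g (h (h x_A)) (g x_A (g x_A (w) x_B) (k (w))) (f)) (k (g (h x_A) (g x_A (w) (f)) (k x_D)))) (k x_D)) : D

well-sorted; sort = D


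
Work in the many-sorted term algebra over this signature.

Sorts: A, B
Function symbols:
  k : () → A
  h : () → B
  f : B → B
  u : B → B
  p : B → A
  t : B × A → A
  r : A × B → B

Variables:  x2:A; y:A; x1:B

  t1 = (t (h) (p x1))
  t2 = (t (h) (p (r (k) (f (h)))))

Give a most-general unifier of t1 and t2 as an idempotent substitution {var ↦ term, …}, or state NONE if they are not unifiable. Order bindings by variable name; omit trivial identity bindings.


{x1 ↦ (r (k) (f (h)))}


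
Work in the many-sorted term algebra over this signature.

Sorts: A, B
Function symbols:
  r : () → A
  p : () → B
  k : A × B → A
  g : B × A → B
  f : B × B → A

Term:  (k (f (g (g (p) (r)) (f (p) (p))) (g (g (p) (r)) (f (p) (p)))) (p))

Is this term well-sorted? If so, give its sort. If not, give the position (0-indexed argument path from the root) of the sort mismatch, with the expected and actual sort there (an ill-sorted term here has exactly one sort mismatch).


well-sorted; sort = A

        (p) : B
        (r) : A
      (g (p) (r)) : B
        (p) : B
        (p) : B
      (f (p) (p)) : A
    (g (g (p) (r)) (f (p) (p))) : B
        (p) : B
        (r) : A
      (g (p) (r)) : B
        (p) : B
        (p) : B
      (f (p) (p)) : A
    (g (g (p) (r)) (f (p) (p))) : B
  (f (g (g (p) (r)) (f (p) (p))) (g (g (p) (r)) (f (p) (p)))) : A
  (p) : B
(k (f (g (g (p) (r)) (f (p) (p))) (g (g (p) (r)) (f (p) (p)))) (p)) : A


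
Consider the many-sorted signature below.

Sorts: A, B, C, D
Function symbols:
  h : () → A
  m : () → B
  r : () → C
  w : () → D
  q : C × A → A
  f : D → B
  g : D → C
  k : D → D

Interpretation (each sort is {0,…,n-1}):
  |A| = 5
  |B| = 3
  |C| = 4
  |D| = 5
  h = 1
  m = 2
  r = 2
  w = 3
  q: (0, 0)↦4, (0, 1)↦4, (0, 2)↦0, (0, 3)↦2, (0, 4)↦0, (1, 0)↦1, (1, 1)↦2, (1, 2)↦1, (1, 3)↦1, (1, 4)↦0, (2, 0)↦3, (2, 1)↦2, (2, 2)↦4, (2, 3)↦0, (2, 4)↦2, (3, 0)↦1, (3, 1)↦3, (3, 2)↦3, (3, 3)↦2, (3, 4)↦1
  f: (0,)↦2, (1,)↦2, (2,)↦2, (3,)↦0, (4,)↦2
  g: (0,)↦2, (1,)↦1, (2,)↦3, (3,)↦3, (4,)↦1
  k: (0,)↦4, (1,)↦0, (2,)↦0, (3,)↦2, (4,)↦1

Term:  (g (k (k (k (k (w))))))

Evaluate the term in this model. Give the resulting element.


value = 1

  w = 3
  (k (w)) = k(3,) = 2
  (k (k (w))) = k(2,) = 0
  (k (k (k (w)))) = k(0,) = 4
  (k (k (k (k (w))))) = k(4,) = 1
  (g (k (k (k (k (w)))))) = g(1,) = 1


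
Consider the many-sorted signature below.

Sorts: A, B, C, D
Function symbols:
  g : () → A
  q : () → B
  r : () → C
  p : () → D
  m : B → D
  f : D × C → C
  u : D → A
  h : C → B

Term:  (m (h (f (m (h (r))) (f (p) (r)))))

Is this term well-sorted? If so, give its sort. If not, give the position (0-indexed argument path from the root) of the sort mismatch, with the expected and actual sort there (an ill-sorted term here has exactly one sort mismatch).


          (r) : C
        (h (r)) : B
      (m (h (r))) : D
        (p) : D
        (r) : C
      (f (p) (r)) : C
    (f (m (h (r))) (f (p) (r))) : C
  (h (f (m (h (r))) (f (p) (r)))) : B
(m (h (f (m (h (r))) (f (p) (r))))) : D

well-sorted; sort = D


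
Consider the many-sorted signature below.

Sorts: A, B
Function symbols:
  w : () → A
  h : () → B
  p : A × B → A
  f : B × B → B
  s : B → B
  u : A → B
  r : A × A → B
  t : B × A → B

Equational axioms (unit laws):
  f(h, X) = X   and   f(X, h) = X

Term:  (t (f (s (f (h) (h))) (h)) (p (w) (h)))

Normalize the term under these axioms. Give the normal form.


normal form = (t (s (h)) (p (w) (h)))

1. (t (f (s (f (h) (h))) (h)) (p (w) (h)))  →  (t (s (f (h) (h))) (p (w) (h)))
2. (t (s (f (h) (h))) (p (w) (h)))  →  (t (s (h)) (p (w) (h)))


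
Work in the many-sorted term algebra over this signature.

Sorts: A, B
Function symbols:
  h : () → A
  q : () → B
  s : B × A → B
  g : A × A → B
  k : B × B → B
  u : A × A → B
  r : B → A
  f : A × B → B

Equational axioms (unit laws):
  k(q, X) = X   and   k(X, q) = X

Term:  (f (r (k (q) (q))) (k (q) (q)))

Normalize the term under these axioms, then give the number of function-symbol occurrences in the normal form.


1. (f (r (k (q) (q))) (k (q) (q)))  →  (f (r (q)) (k (q) (q)))
2. (f (r (q)) (k (q) (q)))  →  (f (r (q)) (q))
normal form: (f (r (q)) (q))

size = 4


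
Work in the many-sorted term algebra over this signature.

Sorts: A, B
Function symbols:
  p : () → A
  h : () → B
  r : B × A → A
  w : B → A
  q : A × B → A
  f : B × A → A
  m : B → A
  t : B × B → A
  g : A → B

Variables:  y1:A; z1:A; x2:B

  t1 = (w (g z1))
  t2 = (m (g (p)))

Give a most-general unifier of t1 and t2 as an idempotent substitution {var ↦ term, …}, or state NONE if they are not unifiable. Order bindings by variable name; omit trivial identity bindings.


NONE (not unifiable)

head clash or occurs-check failure — not unifiable


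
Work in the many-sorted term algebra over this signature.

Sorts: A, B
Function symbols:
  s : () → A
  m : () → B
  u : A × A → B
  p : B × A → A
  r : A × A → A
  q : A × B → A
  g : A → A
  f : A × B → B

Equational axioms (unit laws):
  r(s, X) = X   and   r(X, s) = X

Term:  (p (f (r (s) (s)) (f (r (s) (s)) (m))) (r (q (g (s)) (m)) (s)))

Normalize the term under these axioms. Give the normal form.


normal form = (p (f (s) (f (s) (m))) (q (g (s)) (m)))

1. (p (f (r (s) (s)) (f (r (s) (s)) (m))) (r (q (g (s)) (m)) (s)))  →  (p (f (s) (f (r (s) (s)) (m))) (r (q (g (s)) (m)) (s)))
2. (p (f (s) (f (r (s) (s)) (m))) (r (q (g (s)) (m)) (s)))  →  (p (f (s) (f (s) (m))) (r (q (g (s)) (m)) (s)))
3. (p (f (s) (f (s) (m))) (r (q (g (s)) (m)) (s)))  →  (p (f (s) (f (s) (m))) (q (g (s)) (m)))


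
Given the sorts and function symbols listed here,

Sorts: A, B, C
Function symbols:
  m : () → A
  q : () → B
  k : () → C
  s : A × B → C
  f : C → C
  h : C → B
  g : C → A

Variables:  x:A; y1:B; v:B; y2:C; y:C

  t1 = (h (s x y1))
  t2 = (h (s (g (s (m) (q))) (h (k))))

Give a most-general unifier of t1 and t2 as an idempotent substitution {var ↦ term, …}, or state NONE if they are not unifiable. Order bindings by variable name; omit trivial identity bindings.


{x ↦ (g (s (m) (q))), y1 ↦ (h (k))}


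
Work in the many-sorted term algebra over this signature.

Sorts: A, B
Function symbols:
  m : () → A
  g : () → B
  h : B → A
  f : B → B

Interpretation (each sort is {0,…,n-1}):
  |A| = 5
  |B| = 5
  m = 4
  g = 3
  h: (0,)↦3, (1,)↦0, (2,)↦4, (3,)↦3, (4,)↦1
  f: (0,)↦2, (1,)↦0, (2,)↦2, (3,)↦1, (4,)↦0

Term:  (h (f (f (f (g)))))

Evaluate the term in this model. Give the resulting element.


  g = 3
  (f (g)) = f(3,) = 1
  (f (f (g))) = f(1,) = 0
  (f (f (f (g)))) = f(0,) = 2
  (h (f (f (f (g))))) = h(2,) = 4

value = 4


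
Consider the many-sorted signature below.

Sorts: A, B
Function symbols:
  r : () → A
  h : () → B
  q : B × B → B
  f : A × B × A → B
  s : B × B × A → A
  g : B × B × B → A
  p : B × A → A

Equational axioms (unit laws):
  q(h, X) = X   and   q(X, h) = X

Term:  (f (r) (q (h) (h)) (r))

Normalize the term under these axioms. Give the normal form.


1. (f (r) (q (h) (h)) (r))  →  (f (r) (h) (r))

normal form = (f (r) (h) (r))


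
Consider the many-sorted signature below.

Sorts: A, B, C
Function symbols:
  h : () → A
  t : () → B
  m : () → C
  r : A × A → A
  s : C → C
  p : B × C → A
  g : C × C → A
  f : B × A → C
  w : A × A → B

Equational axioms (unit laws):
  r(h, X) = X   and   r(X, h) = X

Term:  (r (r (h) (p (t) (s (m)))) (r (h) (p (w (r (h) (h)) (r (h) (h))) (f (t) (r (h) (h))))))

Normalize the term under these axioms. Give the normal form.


1. (r (r (h) (p (t) (s (m)))) (r (h) (p (w (r (h) (h)) (r (h) (h))) (f (t) (r (h) (h))))))  →  (r (p (t) (s (m))) (r (h) (p (w (r (h) (h)) (r (h) (h))) (f (t) (r (h) (h))))))
2. (r (p (t) (s (m))) (r (h) (p (w (r (h) (h)) (r (h) (h))) (f (t) (r (h) (h))))))  →  (r (p (t) (s (m))) (p (w (r (h) (h)) (r (h) (h))) (f (t) (r (h) (h)))))
3. (r (p (t) (s (m))) (p (w (r (h) (h)) (r (h) (h))) (f (t) (r (h) (h)))))  →  (r (p (t) (s (m))) (p (w (h) (r (h) (h))) (f (t) (r (h) (h)))))
4. (r (p (t) (s (m))) (p (w (h) (r (h) (h))) (f (t) (r (h) (h)))))  →  (r (p (t) (s (m))) (p (w (h) (h)) (f (t) (r (h) (h)))))
5. (r (p (t) (s (m))) (p (w (h) (h)) (f (t) (r (h) (h)))))  →  (r (p (t) (s (m))) (p (w (h) (h)) (f (t) (h))))

normal form = (r (p (t) (s (m))) (p (w (h) (h)) (f (t) (h))))


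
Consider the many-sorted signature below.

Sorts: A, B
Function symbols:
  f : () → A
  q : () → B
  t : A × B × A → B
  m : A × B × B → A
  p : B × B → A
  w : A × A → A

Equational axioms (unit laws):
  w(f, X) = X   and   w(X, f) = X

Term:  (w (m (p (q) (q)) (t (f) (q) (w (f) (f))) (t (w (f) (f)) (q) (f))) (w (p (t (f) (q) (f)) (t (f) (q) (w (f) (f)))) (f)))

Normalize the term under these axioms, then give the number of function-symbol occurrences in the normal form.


1. (w (m (p (q) (q)) (t (f) (q) (w (f) (f))) (t (w (f) (f)) (q) (f))) (w (p (t (f) (q) (f)) (t (f) (q) (w (f) (f)))) (f)))  →  (w (m (p (q) (q)) (t (f) (q) (f)) (t (w (f) (f)) (q) (f))) (w (p (t (f) (q) (f)) (t (f) (q) (w (f) (f)))) (f)))
2. (w (m (p (q) (q)) (t (f) (q) (f)) (t (w (f) (f)) (q) (f))) (w (p (t (f) (q) (f)) (t (f) (q) (w (f) (f)))) (f)))  →  (w (m (p (q) (q)) (t (f) (q) (f)) (t (f) (q) (f))) (w (p (t (f) (q) (f)) (t (f) (q) (w (f) (f)))) (f)))
3. (w (m (p (q) (q)) (t (f) (q) (f)) (t (f) (q) (f))) (w (p (t (f) (q) (f)) (t (f) (q) (w (f) (f)))) (f)))  →  (w (m (p (q) (q)) (t (f) (q) (f)) (t (f) (q) (f))) (p (t (f) (q) (f)) (t (f) (q) (w (f) (f)))))
4. (w (m (p (q) (q)) (t (f) (q) (f)) (t (f) (q) (f))) (p (t (f) (q) (f)) (t (f) (q) (w (f) (f)))))  →  (w (m (p (q) (q)) (t (f) (q) (f)) (t (f) (q) (f))) (p (t (f) (q) (f)) (t (f) (q) (f))))
normal form: (w (m (p (q) (q)) (t (f) (q) (f)) (t (f) (q) (f))) (p (t (f) (q) (f)) (t (f) (q) (f))))

size = 22


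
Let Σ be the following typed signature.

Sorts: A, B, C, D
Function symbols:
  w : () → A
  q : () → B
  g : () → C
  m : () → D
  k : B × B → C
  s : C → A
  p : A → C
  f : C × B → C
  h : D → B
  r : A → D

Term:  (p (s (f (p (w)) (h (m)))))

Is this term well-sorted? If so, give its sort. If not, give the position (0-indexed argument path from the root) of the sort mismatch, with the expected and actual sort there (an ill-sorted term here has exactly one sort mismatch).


        (w) : A
      (p (w)) : C
        (m) : D
      (h (m)) : B
    (f (p (w)) (h (m))) : C
  (s (f (p (w)) (h (m)))) : A
(p (s (f (p (w)) (h (m))))) : C

well-sorted; sort = C


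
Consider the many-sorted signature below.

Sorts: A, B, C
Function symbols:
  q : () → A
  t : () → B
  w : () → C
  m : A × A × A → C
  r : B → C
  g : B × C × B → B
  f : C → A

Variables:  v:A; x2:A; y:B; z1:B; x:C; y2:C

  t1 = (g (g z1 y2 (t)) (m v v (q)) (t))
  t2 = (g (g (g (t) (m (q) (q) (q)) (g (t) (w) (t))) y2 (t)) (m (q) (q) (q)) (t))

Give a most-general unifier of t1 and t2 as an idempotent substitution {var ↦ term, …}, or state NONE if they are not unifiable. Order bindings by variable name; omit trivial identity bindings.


{v ↦ (q), z1 ↦ (g (t) (m (q) (q) (q)) (g (t) (w) (t)))}


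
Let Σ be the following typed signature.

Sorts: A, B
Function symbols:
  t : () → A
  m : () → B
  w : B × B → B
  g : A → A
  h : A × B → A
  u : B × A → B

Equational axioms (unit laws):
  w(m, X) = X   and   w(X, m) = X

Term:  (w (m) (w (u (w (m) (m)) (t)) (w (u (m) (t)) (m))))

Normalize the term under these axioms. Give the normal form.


1. (w (m) (w (u (w (m) (m)) (t)) (w (u (m) (t)) (m))))  →  (w (u (w (m) (m)) (t)) (w (u (m) (t)) (m)))
2. (w (u (w (m) (m)) (t)) (w (u (m) (t)) (m)))  →  (w (u (m) (t)) (w (u (m) (t)) (m)))
3. (w (u (m) (t)) (w (u (m) (t)) (m)))  →  (w (u (m) (t)) (u (m) (t)))

normal form = (w (u (m) (t)) (u (m) (t)))


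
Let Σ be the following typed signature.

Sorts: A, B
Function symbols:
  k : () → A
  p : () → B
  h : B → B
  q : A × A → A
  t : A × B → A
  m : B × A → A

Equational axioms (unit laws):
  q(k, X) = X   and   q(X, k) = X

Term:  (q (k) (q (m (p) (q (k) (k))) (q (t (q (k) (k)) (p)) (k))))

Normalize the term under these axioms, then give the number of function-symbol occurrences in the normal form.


1. (q (k) (q (m (p) (q (k) (k))) (q (t (q (k) (k)) (p)) (k))))  →  (q (m (p) (q (k) (k))) (q (t (q (k) (k)) (p)) (k)))
2. (q (m (p) (q (k) (k))) (q (t (q (k) (k)) (p)) (k)))  →  (q (m (p) (k)) (q (t (q (k) (k)) (p)) (k)))
3. (q (m (p) (k)) (q (t (q (k) (k)) (p)) (k)))  →  (q (m (p) (k)) (t (q (k) (k)) (p)))
4. (q (m (p) (k)) (t (q (k) (k)) (p)))  →  (q (m (p) (k)) (t (k) (p)))
normal form: (q (m (p) (k)) (t (k) (p)))

size = 7


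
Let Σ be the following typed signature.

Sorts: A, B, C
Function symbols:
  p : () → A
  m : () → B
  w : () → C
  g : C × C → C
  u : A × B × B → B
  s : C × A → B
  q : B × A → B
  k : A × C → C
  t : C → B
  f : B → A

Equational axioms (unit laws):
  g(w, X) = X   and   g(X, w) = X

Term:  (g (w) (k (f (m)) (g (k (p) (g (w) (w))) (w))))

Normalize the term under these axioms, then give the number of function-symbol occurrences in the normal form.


size = 6

1. (g (w) (k (f (m)) (g (k (p) (g (w) (w))) (w))))  →  (k (f (m)) (g (k (p) (g (w) (w))) (w)))
2. (k (f (m)) (g (k (p) (g (w) (w))) (w)))  →  (k (f (m)) (k (p) (g (w) (w))))
3. (k (f (m)) (k (p) (g (w) (w))))  →  (k (f (m)) (k (p) (w)))
normal form: (k (f (m)) (k (p) (w)))


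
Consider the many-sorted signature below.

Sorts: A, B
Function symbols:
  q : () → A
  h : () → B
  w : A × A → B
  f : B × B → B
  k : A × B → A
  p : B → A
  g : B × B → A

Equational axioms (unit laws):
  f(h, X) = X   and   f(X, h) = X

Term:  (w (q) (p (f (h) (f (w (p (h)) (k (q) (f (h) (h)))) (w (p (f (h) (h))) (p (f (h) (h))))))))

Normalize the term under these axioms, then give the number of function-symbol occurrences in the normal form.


size = 15

1. (w (q) (p (f (h) (f (w (p (h)) (k (q) (f (h) (h)))) (w (p (f (h) (h))) (p (f (h) (h))))))))  →  (w (q) (p (f (w (p (h)) (k (q) (f (h) (h)))) (w (p (f (h) (h))) (p (f (h) (h)))))))
2. (w (q) (p (f (w (p (h)) (k (q) (f (h) (h)))) (w (p (f (h) (h))) (p (f (h) (h)))))))  →  (w (q) (p (f (w (p (h)) (k (q) (h))) (w (p (f (h) (h))) (p (f (h) (h)))))))
3. (w (q) (p (f (w (p (h)) (k (q) (h))) (w (p (f (h) (h))) (p (f (h) (h)))))))  →  (w (q) (p (f (w (p (h)) (k (q) (h))) (w (p (h)) (p (f (h) (h)))))))
4. (w (q) (p (f (w (p (h)) (k (q) (h))) (w (p (h)) (p (f (h) (h)))))))  →  (w (q) (p (f (w (p (h)) (k (q) (h))) (w (p (h)) (p (h))))))
normal form: (w (q) (p (f (w (p (h)) (k (q) (h))) (w (p (h)) (p (h))))))


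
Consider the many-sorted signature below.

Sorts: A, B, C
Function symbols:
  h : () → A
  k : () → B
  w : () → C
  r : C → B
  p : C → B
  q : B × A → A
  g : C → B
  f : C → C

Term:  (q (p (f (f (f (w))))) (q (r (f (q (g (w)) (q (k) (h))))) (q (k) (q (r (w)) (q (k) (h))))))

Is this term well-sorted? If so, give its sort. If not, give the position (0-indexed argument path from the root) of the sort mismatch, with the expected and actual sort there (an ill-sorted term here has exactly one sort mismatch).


ill-sorted at position [1, 0, 0, 0]: expected C, got A

          (w) : C
        (f (w)) : C
      (f (f (w))) : C
    (f (f (f (w)))) : C
  (p (f (f (f (w))))) : B
            (w) : C
          (g (w)) : B
            (k) : B
            (h) : A
          (q (k) (h)) : A
        (q (g (w)) (q (k) (h))) : A
      (f (q (g (w)) (q (k) (h)))) : ✗ arg 0 at [1, 0, 0, 0] has sort A, expected C
      (k) : B
          (w) : C
        (r (w)) : B
          (k) : B
          (h) : A
        (q (k) (h)) : A
      (q (r (w)) (q (k) (h))) : A
    (q (k) (q (r (w)) (q (k) (h)))) : A


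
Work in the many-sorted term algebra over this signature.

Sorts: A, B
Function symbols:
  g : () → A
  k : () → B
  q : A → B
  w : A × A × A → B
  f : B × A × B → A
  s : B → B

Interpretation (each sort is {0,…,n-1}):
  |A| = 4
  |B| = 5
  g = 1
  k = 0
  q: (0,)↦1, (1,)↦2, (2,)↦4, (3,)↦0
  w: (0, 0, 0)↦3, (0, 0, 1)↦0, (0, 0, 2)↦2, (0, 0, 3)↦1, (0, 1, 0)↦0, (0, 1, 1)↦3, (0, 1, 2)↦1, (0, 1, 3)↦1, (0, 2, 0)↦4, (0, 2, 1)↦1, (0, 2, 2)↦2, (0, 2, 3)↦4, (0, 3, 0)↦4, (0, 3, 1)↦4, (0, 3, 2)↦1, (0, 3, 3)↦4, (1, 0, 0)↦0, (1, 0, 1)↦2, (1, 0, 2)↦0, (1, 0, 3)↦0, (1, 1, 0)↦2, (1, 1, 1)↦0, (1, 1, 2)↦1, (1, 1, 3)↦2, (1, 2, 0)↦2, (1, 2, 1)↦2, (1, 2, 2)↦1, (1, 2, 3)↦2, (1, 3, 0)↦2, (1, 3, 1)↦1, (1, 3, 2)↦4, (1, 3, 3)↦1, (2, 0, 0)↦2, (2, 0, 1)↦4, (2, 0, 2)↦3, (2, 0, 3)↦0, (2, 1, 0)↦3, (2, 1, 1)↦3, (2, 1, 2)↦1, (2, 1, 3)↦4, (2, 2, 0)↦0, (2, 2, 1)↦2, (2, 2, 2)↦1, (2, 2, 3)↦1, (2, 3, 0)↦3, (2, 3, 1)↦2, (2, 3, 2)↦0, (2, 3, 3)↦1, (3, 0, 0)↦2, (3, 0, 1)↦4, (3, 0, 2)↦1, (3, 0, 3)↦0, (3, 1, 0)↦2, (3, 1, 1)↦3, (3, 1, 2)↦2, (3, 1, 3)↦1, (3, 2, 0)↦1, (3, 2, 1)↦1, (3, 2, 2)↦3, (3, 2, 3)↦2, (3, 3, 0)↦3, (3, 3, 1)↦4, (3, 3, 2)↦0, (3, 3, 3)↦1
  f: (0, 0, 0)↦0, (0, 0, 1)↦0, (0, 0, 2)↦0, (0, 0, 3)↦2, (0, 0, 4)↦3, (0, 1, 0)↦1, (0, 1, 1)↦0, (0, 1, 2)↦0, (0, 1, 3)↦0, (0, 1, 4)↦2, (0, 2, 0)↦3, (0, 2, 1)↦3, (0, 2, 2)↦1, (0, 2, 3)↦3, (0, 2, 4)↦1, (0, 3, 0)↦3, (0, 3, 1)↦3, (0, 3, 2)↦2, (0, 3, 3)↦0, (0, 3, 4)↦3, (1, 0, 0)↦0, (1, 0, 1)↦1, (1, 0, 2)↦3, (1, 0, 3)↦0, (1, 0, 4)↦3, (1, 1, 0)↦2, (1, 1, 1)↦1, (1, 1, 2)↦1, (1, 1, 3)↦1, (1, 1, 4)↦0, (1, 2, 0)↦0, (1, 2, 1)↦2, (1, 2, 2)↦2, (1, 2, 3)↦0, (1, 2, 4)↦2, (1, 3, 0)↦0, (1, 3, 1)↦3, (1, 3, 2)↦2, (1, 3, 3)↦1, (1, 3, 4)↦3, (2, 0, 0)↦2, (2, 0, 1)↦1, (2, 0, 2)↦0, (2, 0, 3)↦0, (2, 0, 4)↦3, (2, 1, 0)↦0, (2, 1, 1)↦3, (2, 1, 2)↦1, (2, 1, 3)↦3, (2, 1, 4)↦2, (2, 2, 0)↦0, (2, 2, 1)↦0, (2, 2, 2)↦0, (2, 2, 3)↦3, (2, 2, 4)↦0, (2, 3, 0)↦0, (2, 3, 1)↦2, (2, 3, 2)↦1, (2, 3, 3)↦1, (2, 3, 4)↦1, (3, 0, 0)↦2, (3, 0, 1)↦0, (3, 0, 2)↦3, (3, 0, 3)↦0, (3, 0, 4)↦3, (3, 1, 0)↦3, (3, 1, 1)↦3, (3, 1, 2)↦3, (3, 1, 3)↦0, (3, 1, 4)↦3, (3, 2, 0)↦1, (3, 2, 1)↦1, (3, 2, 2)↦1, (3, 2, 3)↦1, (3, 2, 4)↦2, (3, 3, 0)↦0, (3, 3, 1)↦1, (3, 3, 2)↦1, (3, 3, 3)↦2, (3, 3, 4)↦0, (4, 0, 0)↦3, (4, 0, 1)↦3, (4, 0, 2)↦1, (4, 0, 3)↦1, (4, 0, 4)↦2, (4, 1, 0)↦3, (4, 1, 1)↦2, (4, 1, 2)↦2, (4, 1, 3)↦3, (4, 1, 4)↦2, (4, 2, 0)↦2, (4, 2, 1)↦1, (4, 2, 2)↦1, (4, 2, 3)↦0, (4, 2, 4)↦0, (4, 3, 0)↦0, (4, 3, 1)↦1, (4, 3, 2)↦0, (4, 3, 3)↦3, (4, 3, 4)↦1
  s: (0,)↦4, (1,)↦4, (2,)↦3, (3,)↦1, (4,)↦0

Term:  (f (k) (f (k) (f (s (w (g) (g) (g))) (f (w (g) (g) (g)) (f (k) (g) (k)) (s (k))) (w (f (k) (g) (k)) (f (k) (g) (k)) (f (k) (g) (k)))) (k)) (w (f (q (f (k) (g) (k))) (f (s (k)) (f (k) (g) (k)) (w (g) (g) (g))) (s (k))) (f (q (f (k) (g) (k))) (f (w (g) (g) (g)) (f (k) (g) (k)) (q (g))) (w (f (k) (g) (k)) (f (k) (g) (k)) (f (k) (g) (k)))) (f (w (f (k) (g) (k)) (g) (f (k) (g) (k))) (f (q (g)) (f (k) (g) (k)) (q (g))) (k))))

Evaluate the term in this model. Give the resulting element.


value = 2

  k = 0
  k = 0
  g = 1
  g = 1
  g = 1
  (w (g) (g) (g)) = w(1, 1, 1) = 0
  (s (w (g) (g) (g))) = s(0,) = 4
  g = 1
  g = 1
  g = 1
  (w (g) (g) (g)) = w(1, 1, 1) = 0
  k = 0
  g = 1
  k = 0
  (f (k) (g) (k)) = f(0, 1, 0) = 1
  k = 0
  (s (k)) = s(0,) = 4
  (f (w (g) (g) (g)) (f (k) (g) (k)) (s (k))) = f(0, 1, 4) = 2
  k = 0
  g = 1
  k = 0
  (f (k) (g) (k)) = f(0, 1, 0) = 1
  k = 0
  g = 1
  k = 0
  (f (k) (g) (k)) = f(0, 1, 0) = 1
  k = 0
  g = 1
  k = 0
  (f (k) (g) (k)) = f(0, 1, 0) = 1
  (w (f (k) (g) (k)) (f (k) (g) (k)) (f (k) (g) (k))) = w(1, 1, 1) = 0
  (f (s (w (g) (g) (g))) (f (w (g) (g) (g)) (f (k) (g) (k)) (s (k))) (w (f (k) (g) (k)) (f (k) (g) (k)) (f (k) (g) (k)))) = f(4, 2, 0) = 2
  k = 0
  (f (k) (f (s (w (g) (g) (g))) (f (w (g) (g) (g)) (f (k) (g) (k)) (s (k))) (w (f (k) (g) (k)) (f (k) (g) (k)) (f (k) (g) (k)))) (k)) = f(0, 2, 0) = 3
  k = 0
  g = 1
  k = 0
  (f (k) (g) (k)) = f(0, 1, 0) = 1
  (q (f (k) (g) (k))) = q(1,) = 2
  k = 0
  (s (k)) = s(0,) = 4
  k = 0
  g = 1
  k = 0
  (f (k) (g) (k)) = f(0, 1, 0) = 1
  g = 1
  g = 1
  g = 1
  (w (g) (g) (g)) = w(1, 1, 1) = 0
  (f (s (k)) (f (k) (g) (k)) (w (g) (g) (g))) = f(4, 1, 0) = 3
  k = 0
  (s (k)) = s(0,) = 4
  (f (q (f (k) (g) (k))) (f (s (k)) (f (k) (g) (k)) (w (g) (g) (g))) (s (k))) = f(2, 3, 4) = 1
  k = 0
  g = 1
  k = 0
  (f (k) (g) (k)) = f(0, 1, 0) = 1
  (q (f (k) (g) (k))) = q(1,) = 2
  g = 1
  g = 1
  g = 1
  (w (g) (g) (g)) = w(1, 1, 1) = 0
  k = 0
  g = 1
  k = 0
  (f (k) (g) (k)) = f(0, 1, 0) = 1
  g = 1
  (q (g)) = q(1,) = 2
  (f (w (g) (g) (g)) (f (k) (g) (k)) (q (g))) = f(0, 1, 2) = 0
  k = 0
  g = 1
  k = 0
  (f (k) (g) (k)) = f(0, 1, 0) = 1
  k = 0
  g = 1
  k = 0
  (f (k) (g) (k)) = f(0, 1, 0) = 1
  k = 0
  g = 1
  k = 0
  (f (k) (g) (k)) = f(0, 1, 0) = 1
  (w (f (k) (g) (k)) (f (k) (g) (k)) (f (k) (g) (k))) = w(1, 1, 1) = 0
  (f (q (f (k) (g) (k))) (f (w (g) (g) (g)) (f (k) (g) (k)) (q (g))) (w (f (k) (g) (k)) (f (k) (g) (k)) (f (k) (g) (k)))) = f(2, 0, 0) = 2
  k = 0
  g = 1
  k = 0
  (f (k) (g) (k)) = f(0, 1, 0) = 1
  g = 1
  k = 0
  g = 1
  k = 0
  (f (k) (g) (k)) = f(0, 1, 0) = 1
  (w (f (k) (g) (k)) (g) (f (k) (g) (k))) = w(1, 1, 1) = 0
  g = 1
  (q (g)) = q(1,) = 2
  k = 0
  g = 1
  k = 0
  (f (k) (g) (k)) = f(0, 1, 0) = 1
  g = 1
  (q (g)) = q(1,) = 2
  (f (q (g)) (f (k) (g) (k)) (q (g))) = f(2, 1, 2) = 1
  k = 0
  (f (w (f (k) (g) (k)) (g) (f (k) (g) (k))) (f (q (g)) (f (k) (g) (k)) (q (g))) (k)) = f(0, 1, 0) = 1
  (w (f (q (f (k) (g) (k))) (f (s (k)) (f (k) (g) (k)) (w (g) (g) (g))) (s (k))) (f (q (f (k) (g) (k))) (f (w (g) (g) (g)) (f (k) (g) (k)) (q (g))) (w (f (k) (g) (k)) (f (k) (g) (k)) (f (k) (g) (k)))) (f (w (f (k) (g) (k)) (g) (f (k) (g) (k))) (f (q (g)) (f (k) (g) (k)) (q (g))) (k))) = w(1, 2, 1) = 2
  (f (k) (f (k) (f (s (w (g) (g) (g))) (f (w (g) (g) (g)) (f (k) (g) (k)) (s (k))) (w (f (k) (g) (k)) (f (k) (g) (k)) (f (k) (g) (k)))) (k)) (w (f (q (f (k) (g) (k))) (f (s (k)) (f (k) (g) (k)) (w (g) (g) (g))) (s (k))) (f (q (f (k) (g) (k))) (f (w (g) (g) (g)) (f (k) (g) (k)) (q (g))) (w (f (k) (g) (k)) (f (k) (g) (k)) (f (k) (g) (k)))) (f (w (f (k) (g) (k)) (g) (f (k) (g) (k))) (f (q (g)) (f (k) (g) (k)) (q (g))) (k)))) = f(0, 3, 2) = 2


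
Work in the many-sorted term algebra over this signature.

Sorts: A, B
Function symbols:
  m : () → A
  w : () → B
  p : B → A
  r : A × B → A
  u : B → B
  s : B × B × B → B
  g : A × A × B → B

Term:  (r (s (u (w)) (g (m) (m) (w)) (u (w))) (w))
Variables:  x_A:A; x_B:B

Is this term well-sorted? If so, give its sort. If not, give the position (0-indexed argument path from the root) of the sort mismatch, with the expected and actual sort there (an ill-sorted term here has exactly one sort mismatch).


ill-sorted at position [0]: expected A, got B

      (w) : B
    (u (w)) : B
      (m) : A
      (m) : A
      (w) : B
    (g (m) (m) (w)) : B
      (w) : B
    (u (w)) : B
  (s (u (w)) (g (m) (m) (w)) (u (w))) : B
  (w) : B
(r (s (u (w)) (g (m) (m) (w)) (u (w))) (w)) : ✗ arg 0 at [0] has sort B, expected A


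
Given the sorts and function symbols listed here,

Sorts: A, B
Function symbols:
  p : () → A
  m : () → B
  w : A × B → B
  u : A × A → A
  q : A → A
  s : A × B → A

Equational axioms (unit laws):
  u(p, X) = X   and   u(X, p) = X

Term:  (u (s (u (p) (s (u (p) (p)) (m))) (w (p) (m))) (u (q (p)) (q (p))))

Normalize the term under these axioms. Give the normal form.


1. (u (s (u (p) (s (u (p) (p)) (m))) (w (p) (m))) (u (q (p)) (q (p))))  →  (u (s (s (u (p) (p)) (m)) (w (p) (m))) (u (q (p)) (q (p))))
2. (u (s (s (u (p) (p)) (m)) (w (p) (m))) (u (q (p)) (q (p))))  →  (u (s (s (p) (m)) (w (p) (m))) (u (q (p)) (q (p))))

normal form = (u (s (s (p) (m)) (w (p) (m))) (u (q (p)) (q (p))))


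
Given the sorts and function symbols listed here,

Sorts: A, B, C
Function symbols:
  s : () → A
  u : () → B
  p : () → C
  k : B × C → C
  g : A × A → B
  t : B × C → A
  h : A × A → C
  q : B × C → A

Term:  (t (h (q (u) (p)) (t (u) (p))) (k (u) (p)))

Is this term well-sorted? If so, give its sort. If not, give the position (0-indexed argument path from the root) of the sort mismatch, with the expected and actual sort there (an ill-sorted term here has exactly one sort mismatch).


ill-sorted at position [0]: expected B, got C

      (u) : B
      (p) : C
    (q (u) (p)) : A
      (u) : B
      (p) : C
    (t (u) (p)) : A
  (h (q (u) (p)) (t (u) (p))) : C
    (u) : B
    (p) : C
  (k (u) (p)) : C
(t (h (q (u) (p)) (t (u) (p))) (k (u) (p))) : ✗ arg 0 at [0] has sort C, expected B


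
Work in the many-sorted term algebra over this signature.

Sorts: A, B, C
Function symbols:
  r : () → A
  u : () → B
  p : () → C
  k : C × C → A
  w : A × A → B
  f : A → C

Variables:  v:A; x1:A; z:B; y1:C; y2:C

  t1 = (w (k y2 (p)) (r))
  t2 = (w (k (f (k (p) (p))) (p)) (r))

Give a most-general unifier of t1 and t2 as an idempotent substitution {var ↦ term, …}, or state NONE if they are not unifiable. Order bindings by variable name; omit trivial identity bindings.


{y2 ↦ (f (k (p) (p)))}


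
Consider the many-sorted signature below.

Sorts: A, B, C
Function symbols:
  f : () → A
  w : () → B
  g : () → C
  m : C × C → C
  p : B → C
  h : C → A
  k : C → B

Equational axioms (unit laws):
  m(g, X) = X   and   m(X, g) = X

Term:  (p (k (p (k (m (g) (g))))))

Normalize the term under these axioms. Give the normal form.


1. (p (k (p (k (m (g) (g))))))  →  (p (k (p (k (g)))))

normal form = (p (k (p (k (g)))))


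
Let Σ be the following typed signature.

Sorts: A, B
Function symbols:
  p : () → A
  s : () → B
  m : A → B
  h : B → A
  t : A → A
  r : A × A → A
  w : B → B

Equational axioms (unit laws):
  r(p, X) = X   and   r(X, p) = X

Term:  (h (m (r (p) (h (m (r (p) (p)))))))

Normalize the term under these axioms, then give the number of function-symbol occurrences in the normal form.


1. (h (m (r (p) (h (m (r (p) (p)))))))  →  (h (m (h (m (r (p) (p))))))
2. (h (m (h (m (r (p) (p))))))  →  (h (m (h (m (p)))))
normal form: (h (m (h (m (p)))))

size = 5


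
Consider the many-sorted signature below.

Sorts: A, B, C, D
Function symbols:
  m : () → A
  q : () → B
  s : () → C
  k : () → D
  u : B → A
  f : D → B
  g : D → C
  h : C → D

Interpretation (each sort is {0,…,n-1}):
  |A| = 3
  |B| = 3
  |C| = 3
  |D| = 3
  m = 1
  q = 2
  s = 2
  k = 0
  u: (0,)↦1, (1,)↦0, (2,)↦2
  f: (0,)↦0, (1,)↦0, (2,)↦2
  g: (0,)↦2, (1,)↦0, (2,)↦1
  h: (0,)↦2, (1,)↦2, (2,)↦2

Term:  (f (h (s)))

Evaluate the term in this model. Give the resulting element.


  s = 2
  (h (s)) = h(2,) = 2
  (f (h (s))) = f(2,) = 2

value = 2


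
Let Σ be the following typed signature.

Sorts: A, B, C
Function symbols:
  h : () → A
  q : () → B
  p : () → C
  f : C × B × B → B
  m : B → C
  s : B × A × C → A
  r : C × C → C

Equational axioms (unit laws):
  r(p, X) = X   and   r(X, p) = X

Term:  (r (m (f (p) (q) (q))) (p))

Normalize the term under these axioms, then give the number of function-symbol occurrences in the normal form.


1. (r (m (f (p) (q) (q))) (p))  →  (m (f (p) (q) (q)))
normal form: (m (f (p) (q) (q)))

size = 5


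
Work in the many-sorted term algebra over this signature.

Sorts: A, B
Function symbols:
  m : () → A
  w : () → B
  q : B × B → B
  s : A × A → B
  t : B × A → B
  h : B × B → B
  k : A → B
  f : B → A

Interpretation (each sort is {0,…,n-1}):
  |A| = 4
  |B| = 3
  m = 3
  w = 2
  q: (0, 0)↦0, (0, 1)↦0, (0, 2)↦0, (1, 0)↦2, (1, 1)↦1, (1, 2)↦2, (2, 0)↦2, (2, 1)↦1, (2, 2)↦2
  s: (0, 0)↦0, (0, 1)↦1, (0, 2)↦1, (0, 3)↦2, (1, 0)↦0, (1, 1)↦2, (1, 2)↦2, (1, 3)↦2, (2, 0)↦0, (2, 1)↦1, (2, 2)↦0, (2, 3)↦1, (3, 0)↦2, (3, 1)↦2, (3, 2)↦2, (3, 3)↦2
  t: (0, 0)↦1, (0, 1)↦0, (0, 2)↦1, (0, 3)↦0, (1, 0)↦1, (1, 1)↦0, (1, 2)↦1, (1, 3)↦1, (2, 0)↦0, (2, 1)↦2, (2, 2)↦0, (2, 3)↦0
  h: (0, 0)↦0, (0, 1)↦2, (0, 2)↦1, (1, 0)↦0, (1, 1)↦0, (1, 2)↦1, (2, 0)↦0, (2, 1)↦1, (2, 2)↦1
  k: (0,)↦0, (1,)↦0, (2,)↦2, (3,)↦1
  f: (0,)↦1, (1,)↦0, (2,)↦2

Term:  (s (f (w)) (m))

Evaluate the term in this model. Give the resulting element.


value = 1

  w = 2
  (f (w)) = f(2,) = 2
  m = 3
  (s (f (w)) (m)) = s(2, 3) = 1


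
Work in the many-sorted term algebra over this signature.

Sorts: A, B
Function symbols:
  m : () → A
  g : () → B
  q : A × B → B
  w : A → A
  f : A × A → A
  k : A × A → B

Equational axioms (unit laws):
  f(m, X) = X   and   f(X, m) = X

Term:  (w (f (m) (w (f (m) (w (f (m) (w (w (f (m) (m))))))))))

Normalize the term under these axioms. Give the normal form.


1. (w (f (m) (w (f (m) (w (f (m) (w (w (f (m) (m))))))))))  →  (w (w (f (m) (w (f (m) (w (w (f (m) (m)))))))))
2. (w (w (f (m) (w (f (m) (w (w (f (m) (m)))))))))  →  (w (w (w (f (m) (w (w (f (m) (m))))))))
3. (w (w (w (f (m) (w (w (f (m) (m))))))))  →  (w (w (w (w (w (f (m) (m)))))))
4. (w (w (w (w (w (f (m) (m)))))))  →  (w (w (w (w (w (m))))))

normal form = (w (w (w (w (w (m))))))


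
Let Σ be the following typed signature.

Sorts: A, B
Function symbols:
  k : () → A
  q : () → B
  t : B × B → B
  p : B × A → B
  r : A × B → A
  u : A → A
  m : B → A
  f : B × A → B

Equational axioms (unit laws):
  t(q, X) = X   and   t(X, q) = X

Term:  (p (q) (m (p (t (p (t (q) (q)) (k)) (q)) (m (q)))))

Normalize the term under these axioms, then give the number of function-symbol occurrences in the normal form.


size = 9

1. (p (q) (m (p (t (p (t (q) (q)) (k)) (q)) (m (q)))))  →  (p (q) (m (p (p (t (q) (q)) (k)) (m (q)))))
2. (p (q) (m (p (p (t (q) (q)) (k)) (m (q)))))  →  (p (q) (m (p (p (q) (k)) (m (q)))))
normal form: (p (q) (m (p (p (q) (k)) (m (q)))))


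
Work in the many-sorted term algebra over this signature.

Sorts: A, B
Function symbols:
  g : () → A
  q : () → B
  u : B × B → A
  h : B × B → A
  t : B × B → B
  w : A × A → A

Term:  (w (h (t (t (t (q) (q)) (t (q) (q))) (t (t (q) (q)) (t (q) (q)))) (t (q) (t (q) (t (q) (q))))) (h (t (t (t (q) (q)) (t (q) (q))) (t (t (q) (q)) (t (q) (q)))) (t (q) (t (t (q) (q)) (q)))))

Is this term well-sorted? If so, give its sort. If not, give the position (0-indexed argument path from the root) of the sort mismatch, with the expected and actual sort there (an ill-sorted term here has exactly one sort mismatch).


well-sorted; sort = A

          (q) : B
          (q) : B
        (t (q) (q)) : B
          (q) : B
          (q) : B
        (t (q) (q)) : B
      (t (t (q) (q)) (t (q) (q))) : B
          (q) : B
          (q) : B
        (t (q) (q)) : B
          (q) : B
          (q) : B
        (t (q) (q)) : B
      (t (t (q) (q)) (t (q) (q))) : B
    (t (t (t (q) (q)) (t (q) (q))) (t (t (q) (q)) (t (q) (q)))) : B
      (q) : B
        (q) : B
          (q) : B
          (q) : B
        (t (q) (q)) : B
      (t (q) (t (q) (q))) : B
    (t (q) (t (q) (t (q) (q)))) : B
  (h (t (t (t (q) (q)) (t (q) (q))) (t (t (q) (q)) (t (q) (q)))) (t (q) (t (q) (t (q) (q))))) : A
          (q) : B
          (q) : B
        (t (q) (q)) : B
          (q) : B
          (q) : B
        (t (q) (q)) : B
      (t (t (q) (q)) (t (q) (q))) : B
          (q) : B
          (q) : B
        (t (q) (q)) : B
          (q) : B
          (q) : B
        (t (q) (q)) : B
      (t (t (q) (q)) (t (q) (q))) : B
    (t (t (t (q) (q)) (t (q) (q))) (t (t (q) (q)) (t (q) (q)))) : B
      (q) : B
          (q) : B
          (q) : B
        (t (q) (q)) : B
        (q) : B
      (t (t (q) (q)) (q)) : B
    (t (q) (t (t (q) (q)) (q))) : B
  (h (t (t (t (q) (q)) (t (q) (q))) (t (t (q) (q)) (t (q) (q)))) (t (q) (t (t (q) (q)) (q)))) : A
(w (h (t (t (t (q) (q)) (t (q) (q))) (t (t (q) (q)) (t (q) (q)))) (t (q) (t (q) (t (q) (q))))) (h (t (t (t (q) (q)) (t (q) (q))) (t (t (q) (q)) (t (q) (q)))) (t (q) (t (t (q) (q)) (q))))) : A
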